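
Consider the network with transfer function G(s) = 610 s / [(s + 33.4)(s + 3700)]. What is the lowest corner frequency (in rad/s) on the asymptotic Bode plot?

33.4 rad/s

Break frequencies occur at each pole and zero magnitude: 33.4 rad/s, 3700 rad/s.
The lowest is 33.4 rad/s.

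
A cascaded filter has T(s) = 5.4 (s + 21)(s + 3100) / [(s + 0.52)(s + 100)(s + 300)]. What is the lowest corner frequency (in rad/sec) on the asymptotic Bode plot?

0.52 rad/sec

Break frequencies occur at each pole and zero magnitude: 0.52 rad/sec, 21 rad/sec, 100 rad/sec, 300 rad/sec, 3100 rad/sec.
The lowest is 0.52 rad/sec.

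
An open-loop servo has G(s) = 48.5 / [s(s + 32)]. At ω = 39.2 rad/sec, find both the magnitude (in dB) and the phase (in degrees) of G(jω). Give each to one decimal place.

|j39.2 + 32| = √(39.2² + 32²) = 50.6
|j39.2| = 39.2
|G(j39.2)| = 48.5 / (50.6 × 39.2) = 0.02445
20 log₁₀(0.02445) = -32.23 dB
∠(j39.2 + 32) = arctan(39.2/32) = 50.77°
∠(j39.2) = 90.00°
∠G(j39.2) = − (50.77° + 90.00°) = -140.77°

|G| = -32.2 dB, ∠G = -140.8 deg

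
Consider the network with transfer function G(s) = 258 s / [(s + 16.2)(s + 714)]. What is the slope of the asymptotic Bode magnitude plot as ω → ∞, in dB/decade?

-20 dB/decade

With 1 zero and 2 poles, the high-frequency asymptotic slope is 20 × (1 − 2) = -20 dB/decade.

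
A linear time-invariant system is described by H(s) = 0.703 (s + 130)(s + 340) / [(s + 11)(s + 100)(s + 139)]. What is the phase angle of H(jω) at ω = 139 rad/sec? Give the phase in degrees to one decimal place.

∠(j139 + 130) = arctan(139/130) = 46.92°
∠(j139 + 340) = arctan(139/340) = 22.24°
∠(j139 + 11) = arctan(139/11) = 85.48°
∠(j139 + 100) = arctan(139/100) = 54.27°
∠(j139 + 139) = arctan(139/139) = 45.00°
∠H(j139) = 46.92° + 22.24° − (85.48° + 54.27° + 45.00°) = -115.59°

-115.6°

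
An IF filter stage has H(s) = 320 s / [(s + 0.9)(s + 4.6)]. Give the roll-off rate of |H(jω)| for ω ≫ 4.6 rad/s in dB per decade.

With 1 zero and 2 poles, the high-frequency asymptotic slope is 20 × (1 − 2) = -20 dB/decade.

-20 dB/decade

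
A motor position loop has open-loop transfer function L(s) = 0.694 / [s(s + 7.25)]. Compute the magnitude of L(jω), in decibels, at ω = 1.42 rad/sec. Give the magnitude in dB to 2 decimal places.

|j1.42 + 7.25| = √(1.42² + 7.25²) = 7.388
|j1.42| = 1.42
|L(j1.42)| = 0.694 / (7.388 × 1.42) = 0.066154
20 log₁₀(0.066154) = -23.589 dB

-23.59 dB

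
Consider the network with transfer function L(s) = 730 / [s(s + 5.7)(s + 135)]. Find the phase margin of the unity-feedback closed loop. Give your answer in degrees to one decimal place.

80.3°

Gain crossover: |L(jω)| = 1 at ω ≈ 0.936 rad/s.
∠L(j0.936) = −90° − arctan(0.936/5.7) − arctan(0.936/135) ≈ -99.72°
PM = 180° + (-99.72°) = 80.28°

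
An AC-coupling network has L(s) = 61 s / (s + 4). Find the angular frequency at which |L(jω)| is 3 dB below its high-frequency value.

4 rad/sec

For a single-pole high-pass, the −3 dB point is at the pole: ω = 4 rad/sec.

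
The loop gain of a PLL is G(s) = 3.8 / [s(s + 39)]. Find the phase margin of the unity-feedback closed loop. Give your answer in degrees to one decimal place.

Gain crossover: |G(jω)| = 1 at ω ≈ 0.0974 rad/sec.
∠G(j0.0974) = −90° − arctan(0.0974/39) ≈ -90.14°
PM = 180° + (-90.14°) = 89.86°

89.9°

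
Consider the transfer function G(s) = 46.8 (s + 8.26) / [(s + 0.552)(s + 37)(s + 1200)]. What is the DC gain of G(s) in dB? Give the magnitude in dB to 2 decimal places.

G(0) = 46.8 × 8.26 / (0.552 × 37 × 1200) = 0.015773
20 log₁₀(0.015773) = -36.042 dB

-36.04 dB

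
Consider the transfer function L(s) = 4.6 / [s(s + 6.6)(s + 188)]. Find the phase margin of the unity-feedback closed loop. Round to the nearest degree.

Gain crossover: |L(jω)| = 1 at ω ≈ 0.00371 rad/sec.
∠L(j0.00371) = −90° − arctan(0.00371/6.6) − arctan(0.00371/188) ≈ -90.03°
PM = 180° + (-90.03°) = 89.97°

90 deg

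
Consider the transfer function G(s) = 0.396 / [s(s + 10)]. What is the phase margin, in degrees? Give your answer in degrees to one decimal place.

Gain crossover: |G(jω)| = 1 at ω ≈ 0.0396 rad s⁻¹.
∠G(j0.0396) = −90° − arctan(0.0396/10) ≈ -90.23°
PM = 180° + (-90.23°) = 89.77°

89.8 deg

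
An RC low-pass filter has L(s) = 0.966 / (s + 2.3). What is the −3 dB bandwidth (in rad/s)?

2.3 rad/s

For a single-pole low-pass, the −3 dB point is at the pole: ω = 2.3 rad/s.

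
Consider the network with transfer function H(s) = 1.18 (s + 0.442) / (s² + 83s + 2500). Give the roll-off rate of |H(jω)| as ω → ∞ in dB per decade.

With 1 zero and 2 poles, the high-frequency asymptotic slope is 20 × (1 − 2) = -20 dB/decade.

-20 dB/decade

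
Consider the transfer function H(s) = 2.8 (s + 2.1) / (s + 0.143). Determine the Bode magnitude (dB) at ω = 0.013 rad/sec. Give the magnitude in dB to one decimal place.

|j0.013 + 2.1| = √(0.013² + 2.1²) = 2.1
|j0.013 + 0.143| = √(0.013² + 0.143²) = 0.1436
|H(j0.013)| = 2.8 × 2.1 / 0.1436 = 40.951
20 log₁₀(40.951) = 32.25 dB

32.2 dB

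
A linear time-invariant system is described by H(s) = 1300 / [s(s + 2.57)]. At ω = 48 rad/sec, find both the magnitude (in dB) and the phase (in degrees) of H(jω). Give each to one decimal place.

|j48 + 2.57| = √(48² + 2.57²) = 48.07
|j48| = 48
|H(j48)| = 1300 / (48.07 × 48) = 0.56343
20 log₁₀(0.56343) = -4.98 dB
∠(j48 + 2.57) = arctan(48/2.57) = 86.94°
∠(j48) = 90.00°
∠H(j48) = − (86.94° + 90.00°) = -176.94°

|H| = -5.0 dB, ∠H = -176.9 deg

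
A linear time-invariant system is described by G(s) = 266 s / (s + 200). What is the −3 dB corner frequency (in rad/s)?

For a single-pole high-pass, the −3 dB point is at the pole: ω = 200 rad/s.

200 rad/s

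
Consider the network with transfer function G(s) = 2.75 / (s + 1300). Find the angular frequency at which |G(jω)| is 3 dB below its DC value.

For a single-pole low-pass, the −3 dB point is at the pole: ω = 1300 rad/s.

1300 rad/s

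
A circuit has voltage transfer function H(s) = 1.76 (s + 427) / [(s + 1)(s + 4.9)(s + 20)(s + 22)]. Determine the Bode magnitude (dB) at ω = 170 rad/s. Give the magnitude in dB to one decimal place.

-120.4 dB

|j170 + 427| = √(170² + 427²) = 459.6
|j170 + 1| = √(170² + 1²) = 170
|j170 + 4.9| = √(170² + 4.9²) = 170.1
|j170 + 20| = √(170² + 20²) = 171.2
|j170 + 22| = √(170² + 22²) = 171.4
|H(j170)| = 1.76 × 459.6 / (170 × 170.1 × 171.2 × 171.4) = 9.5349e-07
20 log₁₀(9.5349e-07) = -120.41 dB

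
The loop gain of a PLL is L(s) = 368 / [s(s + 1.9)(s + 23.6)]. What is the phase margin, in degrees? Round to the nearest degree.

18 deg

Gain crossover: |L(jω)| = 1 at ω ≈ 3.7 rad s⁻¹.
∠L(j3.7) = −90° − arctan(3.7/1.9) − arctan(3.7/23.6) ≈ -161.75°
PM = 180° + (-161.75°) = 18.25°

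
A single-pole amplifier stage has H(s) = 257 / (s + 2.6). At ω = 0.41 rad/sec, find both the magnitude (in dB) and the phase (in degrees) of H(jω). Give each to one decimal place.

|j0.41 + 2.6| = √(0.41² + 2.6²) = 2.632
|H(j0.41)| = 257 / 2.632 = 97.64
20 log₁₀(97.64) = 39.79 dB
∠(j0.41 + 2.6) = arctan(0.41/2.6) = 8.96°
∠H(j0.41) = −8.96° = -8.96°

|H| = 39.8 dB, ∠H = -9.0°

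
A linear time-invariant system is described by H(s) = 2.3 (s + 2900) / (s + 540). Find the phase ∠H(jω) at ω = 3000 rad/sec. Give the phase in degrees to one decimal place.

-33.8°

∠(j3000 + 2900) = arctan(3000/2900) = 45.97°
∠(j3000 + 540) = arctan(3000/540) = 79.80°
∠H(j3000) = 45.97° − 79.80° = -33.83°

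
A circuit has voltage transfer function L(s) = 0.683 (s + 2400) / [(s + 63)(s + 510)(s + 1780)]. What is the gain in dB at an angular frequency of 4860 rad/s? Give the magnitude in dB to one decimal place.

|j4860 + 2400| = √(4860² + 2400²) = 5420
|j4860 + 63| = √(4860² + 63²) = 4860
|j4860 + 510| = √(4860² + 510²) = 4887
|j4860 + 1780| = √(4860² + 1780²) = 5176
|L(j4860)| = 0.683 × 5420 / (4860 × 4887 × 5176) = 3.0115e-08
20 log₁₀(3.0115e-08) = -150.42 dB

-150.4 dB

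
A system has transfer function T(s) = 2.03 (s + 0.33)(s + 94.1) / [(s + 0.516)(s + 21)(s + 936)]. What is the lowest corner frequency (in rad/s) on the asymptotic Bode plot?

Break frequencies occur at each pole and zero magnitude: 0.33 rad/s, 0.516 rad/s, 21 rad/s, 94.1 rad/s, 936 rad/s.
The lowest is 0.33 rad/s.

0.33 rad/s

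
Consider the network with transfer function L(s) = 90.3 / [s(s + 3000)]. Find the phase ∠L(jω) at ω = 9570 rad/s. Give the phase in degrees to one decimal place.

-162.6°

∠(j9570 + 3000) = arctan(9570/3000) = 72.59°
∠(j9570) = 90.00°
∠L(j9570) = − (72.59° + 90.00°) = -162.59°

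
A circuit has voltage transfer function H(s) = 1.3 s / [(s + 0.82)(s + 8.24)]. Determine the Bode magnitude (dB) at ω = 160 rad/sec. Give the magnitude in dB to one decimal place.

-41.8 dB

|j160| = 160
|j160 + 0.82| = √(160² + 0.82²) = 160
|j160 + 8.24| = √(160² + 8.24²) = 160.2
|H(j160)| = 1.3 × 160 / (160 × 160.2) = 0.0081141
20 log₁₀(0.0081141) = -41.82 dB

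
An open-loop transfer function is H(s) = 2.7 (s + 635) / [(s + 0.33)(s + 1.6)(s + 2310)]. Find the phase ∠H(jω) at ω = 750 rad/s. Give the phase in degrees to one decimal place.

∠(j750 + 635) = arctan(750/635) = 49.75°
∠(j750 + 0.33) = arctan(750/0.33) = 89.97°
∠(j750 + 1.6) = arctan(750/1.6) = 89.88°
∠(j750 + 2310) = arctan(750/2310) = 17.99°
∠H(j750) = 49.75° − (89.97° + 89.88° + 17.99°) = -148.09°

-148.1°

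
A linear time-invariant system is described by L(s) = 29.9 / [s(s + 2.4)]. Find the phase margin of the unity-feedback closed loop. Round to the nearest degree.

Gain crossover: |L(jω)| = 1 at ω ≈ 5.21 rad s⁻¹.
∠L(j5.21) = −90° − arctan(5.21/2.4) ≈ -155.27°
PM = 180° + (-155.27°) = 24.73°

25 deg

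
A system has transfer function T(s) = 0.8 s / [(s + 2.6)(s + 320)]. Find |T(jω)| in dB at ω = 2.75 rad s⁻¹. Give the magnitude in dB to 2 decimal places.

-54.82 dB

|j2.75| = 2.75
|j2.75 + 2.6| = √(2.75² + 2.6²) = 3.785
|j2.75 + 320| = √(2.75² + 320²) = 320
|T(j2.75)| = 0.8 × 2.75 / (3.785 × 320) = 0.0018165
20 log₁₀(0.0018165) = -54.815 dB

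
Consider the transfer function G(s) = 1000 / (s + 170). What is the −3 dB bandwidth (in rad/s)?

170 rad/s

For a single-pole low-pass, the −3 dB point is at the pole: ω = 170 rad/s.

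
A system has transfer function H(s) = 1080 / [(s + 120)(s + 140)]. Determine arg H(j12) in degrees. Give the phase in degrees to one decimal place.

-10.6 deg

∠(j12 + 120) = arctan(12/120) = 5.71°
∠(j12 + 140) = arctan(12/140) = 4.90°
∠H(j12) = − (5.71° + 4.90°) = -10.61°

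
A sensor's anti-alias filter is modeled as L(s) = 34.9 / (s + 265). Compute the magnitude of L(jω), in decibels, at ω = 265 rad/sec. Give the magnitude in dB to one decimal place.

|j265 + 265| = √(265² + 265²) = 374.8
|L(j265)| = 34.9 / 374.8 = 0.093125
20 log₁₀(0.093125) = -20.62 dB

-20.6 dB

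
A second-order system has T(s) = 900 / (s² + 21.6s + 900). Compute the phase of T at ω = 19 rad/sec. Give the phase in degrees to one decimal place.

∠[(j19)² + 21.6(j19) + 900] = ∠[539 + j410.4] = 37.29°
∠T(j19) = −37.29° = -37.29°

-37.3°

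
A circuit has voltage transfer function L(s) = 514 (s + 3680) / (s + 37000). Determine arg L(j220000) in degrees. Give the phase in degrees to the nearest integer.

9 deg

∠(j220000 + 3680) = arctan(220000/3680) = 89.04°
∠(j220000 + 37000) = arctan(220000/37000) = 80.45°
∠L(j220000) = 89.04° − 80.45° = 8.59°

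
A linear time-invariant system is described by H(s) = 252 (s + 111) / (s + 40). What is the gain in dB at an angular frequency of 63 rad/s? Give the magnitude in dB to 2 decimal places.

|j63 + 111| = √(63² + 111²) = 127.6
|j63 + 40| = √(63² + 40²) = 74.63
|H(j63)| = 252 × 127.6 / 74.63 = 431
20 log₁₀(431) = 52.689 dB

52.69 dB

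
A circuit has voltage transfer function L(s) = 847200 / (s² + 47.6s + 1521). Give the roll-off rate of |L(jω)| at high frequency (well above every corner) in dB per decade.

-40 dB/decade

With 0 zeros and 2 poles, the high-frequency asymptotic slope is 20 × (0 − 2) = -40 dB/decade.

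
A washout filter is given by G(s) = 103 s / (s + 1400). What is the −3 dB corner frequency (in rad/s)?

1400 rad/s

For a single-pole high-pass, the −3 dB point is at the pole: ω = 1400 rad/s.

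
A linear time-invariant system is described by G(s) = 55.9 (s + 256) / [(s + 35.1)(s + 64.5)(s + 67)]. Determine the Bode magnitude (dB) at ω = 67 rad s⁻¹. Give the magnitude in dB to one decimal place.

|j67 + 256| = √(67² + 256²) = 264.6
|j67 + 35.1| = √(67² + 35.1²) = 75.64
|j67 + 64.5| = √(67² + 64.5²) = 93
|j67 + 67| = √(67² + 67²) = 94.75
|G(j67)| = 55.9 × 264.6 / (75.64 × 93 × 94.75) = 0.022193
20 log₁₀(0.022193) = -33.08 dB

-33.1 dB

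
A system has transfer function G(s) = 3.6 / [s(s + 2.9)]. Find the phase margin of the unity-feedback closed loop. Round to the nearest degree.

68°

Gain crossover: |G(jω)| = 1 at ω ≈ 1.15 rad/sec.
∠G(j1.15) = −90° − arctan(1.15/2.9) ≈ -111.69°
PM = 180° + (-111.69°) = 68.31°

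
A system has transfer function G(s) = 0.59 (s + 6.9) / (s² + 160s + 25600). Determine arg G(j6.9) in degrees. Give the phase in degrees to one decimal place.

∠(j6.9 + 6.9) = arctan(6.9/6.9) = 45.00°
∠[(j6.9)² + 160(j6.9) + 25600] = ∠[25552 + j1104] = 2.47°
∠G(j6.9) = 45.00° − 2.47° = 42.53°

42.5°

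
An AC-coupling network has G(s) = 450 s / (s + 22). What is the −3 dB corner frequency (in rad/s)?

For a single-pole high-pass, the −3 dB point is at the pole: ω = 22 rad/s.

22 rad/s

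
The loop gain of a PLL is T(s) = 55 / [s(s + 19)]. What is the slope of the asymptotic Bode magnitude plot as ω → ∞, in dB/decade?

-40 dB/decade

With 0 zeros and 2 poles, the high-frequency asymptotic slope is 20 × (0 − 2) = -40 dB/decade.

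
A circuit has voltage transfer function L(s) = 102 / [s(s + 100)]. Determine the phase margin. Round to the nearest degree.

Gain crossover: |L(jω)| = 1 at ω ≈ 1.02 rad/s.
∠L(j1.02) = −90° − arctan(1.02/100) ≈ -90.58°
PM = 180° + (-90.58°) = 89.42°

89°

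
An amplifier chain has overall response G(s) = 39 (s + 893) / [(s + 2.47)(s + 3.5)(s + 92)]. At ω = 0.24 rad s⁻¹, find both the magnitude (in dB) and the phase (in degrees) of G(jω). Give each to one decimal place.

|G| = 32.8 dB, ∠G = -9.6°

|j0.24 + 893| = √(0.24² + 893²) = 893
|j0.24 + 2.47| = √(0.24² + 2.47²) = 2.482
|j0.24 + 3.5| = √(0.24² + 3.5²) = 3.508
|j0.24 + 92| = √(0.24² + 92²) = 92
|G(j0.24)| = 39 × 893 / (2.482 × 3.508 × 92) = 43.481
20 log₁₀(43.481) = 32.77 dB
∠(j0.24 + 893) = arctan(0.24/893) = 0.02°
∠(j0.24 + 2.47) = arctan(0.24/2.47) = 5.55°
∠(j0.24 + 3.5) = arctan(0.24/3.5) = 3.92°
∠(j0.24 + 92) = arctan(0.24/92) = 0.15°
∠G(j0.24) = 0.02° − (5.55° + 3.92° + 0.15°) = -9.61°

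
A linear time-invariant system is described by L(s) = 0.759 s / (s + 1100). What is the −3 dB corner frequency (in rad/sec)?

For a single-pole high-pass, the −3 dB point is at the pole: ω = 1100 rad/sec.

1100 rad/sec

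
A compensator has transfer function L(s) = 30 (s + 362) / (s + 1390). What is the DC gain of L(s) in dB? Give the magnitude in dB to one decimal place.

L(0) = 30 × 362 / 1390 = 7.8129
20 log₁₀(7.8129) = 17.86 dB

17.9 dB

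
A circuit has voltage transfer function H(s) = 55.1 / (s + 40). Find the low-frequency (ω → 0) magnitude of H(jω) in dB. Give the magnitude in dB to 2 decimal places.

2.78 dB

H(0) = 55.1 / 40 = 1.3775
20 log₁₀(1.3775) = 2.782 dB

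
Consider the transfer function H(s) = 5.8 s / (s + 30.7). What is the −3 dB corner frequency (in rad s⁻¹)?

30.7 rad s⁻¹

For a single-pole high-pass, the −3 dB point is at the pole: ω = 30.7 rad s⁻¹.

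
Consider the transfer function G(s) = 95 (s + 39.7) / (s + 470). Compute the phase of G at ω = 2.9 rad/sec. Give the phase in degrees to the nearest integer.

∠(j2.9 + 39.7) = arctan(2.9/39.7) = 4.18°
∠(j2.9 + 470) = arctan(2.9/470) = 0.35°
∠G(j2.9) = 4.18° − 0.35° = 3.82°

4°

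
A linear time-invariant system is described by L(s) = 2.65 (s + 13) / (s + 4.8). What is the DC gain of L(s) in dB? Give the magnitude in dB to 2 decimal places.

17.12 dB

L(0) = 2.65 × 13 / 4.8 = 7.1771
20 log₁₀(7.1771) = 17.119 dB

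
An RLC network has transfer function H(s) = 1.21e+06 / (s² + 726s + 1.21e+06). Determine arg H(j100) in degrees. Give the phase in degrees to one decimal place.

∠[(j100)² + 726(j100) + 1.21e+06] = ∠[1.2e+06 + j72600] = 3.46°
∠H(j100) = −3.46° = -3.46°

-3.5°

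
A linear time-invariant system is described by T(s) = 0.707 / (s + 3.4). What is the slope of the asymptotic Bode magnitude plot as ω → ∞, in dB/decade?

With 0 zeros and 1 pole, the high-frequency asymptotic slope is 20 × (0 − 1) = -20 dB/decade.

-20 dB/decade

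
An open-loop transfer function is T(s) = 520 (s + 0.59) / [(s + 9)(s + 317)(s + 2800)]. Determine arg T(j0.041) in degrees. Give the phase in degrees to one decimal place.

3.7°

∠(j0.041 + 0.59) = arctan(0.041/0.59) = 3.98°
∠(j0.041 + 9) = arctan(0.041/9) = 0.26°
∠(j0.041 + 317) = arctan(0.041/317) = 0.01°
∠(j0.041 + 2800) = arctan(0.041/2800) = 0.00°
∠T(j0.041) = 3.98° − (0.26° + 0.01° + 0.00°) = 3.71°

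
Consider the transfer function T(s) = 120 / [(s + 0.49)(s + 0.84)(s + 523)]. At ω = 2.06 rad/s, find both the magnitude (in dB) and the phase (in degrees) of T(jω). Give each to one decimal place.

|j2.06 + 0.49| = √(2.06² + 0.49²) = 2.117
|j2.06 + 0.84| = √(2.06² + 0.84²) = 2.225
|j2.06 + 523| = √(2.06² + 523²) = 523
|T(j2.06)| = 120 / (2.117 × 2.225 × 523) = 0.048707
20 log₁₀(0.048707) = -26.25 dB
∠(j2.06 + 0.49) = arctan(2.06/0.49) = 76.62°
∠(j2.06 + 0.84) = arctan(2.06/0.84) = 67.82°
∠(j2.06 + 523) = arctan(2.06/523) = 0.23°
∠T(j2.06) = − (76.62° + 67.82° + 0.23°) = -144.66°

|T| = -26.2 dB, ∠T = -144.7 deg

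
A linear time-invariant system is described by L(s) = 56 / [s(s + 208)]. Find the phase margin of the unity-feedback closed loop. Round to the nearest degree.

90°

Gain crossover: |L(jω)| = 1 at ω ≈ 0.269 rad s⁻¹.
∠L(j0.269) = −90° − arctan(0.269/208) ≈ -90.07°
PM = 180° + (-90.07°) = 89.93°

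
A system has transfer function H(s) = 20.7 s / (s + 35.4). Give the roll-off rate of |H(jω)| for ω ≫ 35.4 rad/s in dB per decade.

0 dB/decade

With 1 zero and 1 pole, the high-frequency asymptotic slope is 20 × (1 − 1) = 0 dB/decade.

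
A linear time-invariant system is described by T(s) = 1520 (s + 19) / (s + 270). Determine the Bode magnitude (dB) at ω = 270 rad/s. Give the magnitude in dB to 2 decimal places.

|j270 + 19| = √(270² + 19²) = 270.7
|j270 + 270| = √(270² + 270²) = 381.8
|T(j270)| = 1520 × 270.7 / 381.8 = 1077.5
20 log₁₀(1077.5) = 60.648 dB

60.65 dB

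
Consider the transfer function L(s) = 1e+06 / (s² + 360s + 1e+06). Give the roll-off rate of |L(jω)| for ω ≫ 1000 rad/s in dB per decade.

-40 dB/decade

With 0 zeros and 2 poles, the high-frequency asymptotic slope is 20 × (0 − 2) = -40 dB/decade.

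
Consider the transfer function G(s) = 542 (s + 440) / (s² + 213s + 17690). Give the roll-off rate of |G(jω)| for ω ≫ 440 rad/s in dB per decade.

-20 dB/decade

With 1 zero and 2 poles, the high-frequency asymptotic slope is 20 × (1 − 2) = -20 dB/decade.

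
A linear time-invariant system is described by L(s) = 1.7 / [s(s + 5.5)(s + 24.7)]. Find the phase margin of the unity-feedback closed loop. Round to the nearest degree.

90°

Gain crossover: |L(jω)| = 1 at ω ≈ 0.0125 rad/sec.
∠L(j0.0125) = −90° − arctan(0.0125/5.5) − arctan(0.0125/24.7) ≈ -90.16°
PM = 180° + (-90.16°) = 89.84°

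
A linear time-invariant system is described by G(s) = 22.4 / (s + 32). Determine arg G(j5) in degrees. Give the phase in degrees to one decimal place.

∠(j5 + 32) = arctan(5/32) = 8.88°
∠G(j5) = −8.88° = -8.88°

-8.9°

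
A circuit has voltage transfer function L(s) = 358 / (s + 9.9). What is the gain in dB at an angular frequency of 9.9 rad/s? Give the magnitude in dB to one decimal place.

28.2 dB

|j9.9 + 9.9| = √(9.9² + 9.9²) = 14
|L(j9.9)| = 358 / 14 = 25.57
20 log₁₀(25.57) = 28.15 dB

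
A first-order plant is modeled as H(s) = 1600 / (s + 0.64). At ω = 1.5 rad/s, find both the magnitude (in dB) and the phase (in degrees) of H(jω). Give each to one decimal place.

|j1.5 + 0.64| = √(1.5² + 0.64²) = 1.631
|H(j1.5)| = 1600 / 1.631 = 981.1
20 log₁₀(981.1) = 59.83 dB
∠(j1.5 + 0.64) = arctan(1.5/0.64) = 66.89°
∠H(j1.5) = −66.89° = -66.89°

|H| = 59.8 dB, ∠H = -66.9°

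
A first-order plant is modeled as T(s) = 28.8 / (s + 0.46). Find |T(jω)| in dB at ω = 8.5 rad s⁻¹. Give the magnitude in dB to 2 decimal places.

|j8.5 + 0.46| = √(8.5² + 0.46²) = 8.512
|T(j8.5)| = 28.8 / 8.512 = 3.3833
20 log₁₀(3.3833) = 10.587 dB

10.59 dB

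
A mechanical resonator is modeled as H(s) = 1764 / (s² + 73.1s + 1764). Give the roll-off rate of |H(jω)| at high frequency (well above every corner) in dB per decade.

-40 dB/decade

With 0 zeros and 2 poles, the high-frequency asymptotic slope is 20 × (0 − 2) = -40 dB/decade.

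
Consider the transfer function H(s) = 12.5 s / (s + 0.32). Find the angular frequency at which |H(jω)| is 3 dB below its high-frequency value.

0.32 rad/s

For a single-pole high-pass, the −3 dB point is at the pole: ω = 0.32 rad/s.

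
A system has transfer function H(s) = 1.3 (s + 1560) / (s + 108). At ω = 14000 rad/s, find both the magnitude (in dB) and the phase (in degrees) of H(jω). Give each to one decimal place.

|j14000 + 1560| = √(14000² + 1560²) = 1.409e+04
|j14000 + 108| = √(14000² + 108²) = 1.4e+04
|H(j14000)| = 1.3 × 1.409e+04 / 1.4e+04 = 1.308
20 log₁₀(1.308) = 2.33 dB
∠(j14000 + 1560) = arctan(14000/1560) = 83.64°
∠(j14000 + 108) = arctan(14000/108) = 89.56°
∠H(j14000) = 83.64° − 89.56° = -5.92°

|H| = 2.3 dB, ∠H = -5.9 deg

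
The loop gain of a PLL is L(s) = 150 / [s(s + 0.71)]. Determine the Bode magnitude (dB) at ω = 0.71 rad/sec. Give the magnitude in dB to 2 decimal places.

46.46 dB

|j0.71 + 0.71| = √(0.71² + 0.71²) = 1.004
|j0.71| = 0.71
|L(j0.71)| = 150 / (1.004 × 0.71) = 210.41
20 log₁₀(210.41) = 46.461 dB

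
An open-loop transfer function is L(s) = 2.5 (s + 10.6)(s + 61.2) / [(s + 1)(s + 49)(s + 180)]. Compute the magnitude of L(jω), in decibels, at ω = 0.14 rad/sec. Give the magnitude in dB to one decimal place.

-14.8 dB

|j0.14 + 10.6| = √(0.14² + 10.6²) = 10.6
|j0.14 + 61.2| = √(0.14² + 61.2²) = 61.2
|j0.14 + 1| = √(0.14² + 1²) = 1.01
|j0.14 + 49| = √(0.14² + 49²) = 49
|j0.14 + 180| = √(0.14² + 180²) = 180
|L(j0.14)| = 2.5 × 10.6 × 61.2 / (1.01 × 49 × 180) = 0.18212
20 log₁₀(0.18212) = -14.79 dB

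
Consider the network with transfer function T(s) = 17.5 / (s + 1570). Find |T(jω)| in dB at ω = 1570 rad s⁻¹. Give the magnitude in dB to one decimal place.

-42.1 dB

|j1570 + 1570| = √(1570² + 1570²) = 2220
|T(j1570)| = 17.5 / 2220 = 0.0078818
20 log₁₀(0.0078818) = -42.07 dB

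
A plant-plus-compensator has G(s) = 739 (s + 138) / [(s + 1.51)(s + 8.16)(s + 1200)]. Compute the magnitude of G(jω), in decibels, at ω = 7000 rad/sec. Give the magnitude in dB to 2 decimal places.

-96.56 dB

|j7000 + 138| = √(7000² + 138²) = 7001
|j7000 + 1.51| = √(7000² + 1.51²) = 7000
|j7000 + 8.16| = √(7000² + 8.16²) = 7000
|j7000 + 1200| = √(7000² + 1200²) = 7102
|G(j7000)| = 739 × 7001 / (7000 × 7000 × 7102) = 1.4868e-05
20 log₁₀(1.4868e-05) = -96.555 dB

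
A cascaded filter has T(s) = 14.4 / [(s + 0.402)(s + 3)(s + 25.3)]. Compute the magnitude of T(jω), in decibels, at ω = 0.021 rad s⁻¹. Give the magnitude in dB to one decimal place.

|j0.021 + 0.402| = √(0.021² + 0.402²) = 0.4025
|j0.021 + 3| = √(0.021² + 3²) = 3
|j0.021 + 25.3| = √(0.021² + 25.3²) = 25.3
|T(j0.021)| = 14.4 / (0.4025 × 3 × 25.3) = 0.47129
20 log₁₀(0.47129) = -6.53 dB

-6.5 dB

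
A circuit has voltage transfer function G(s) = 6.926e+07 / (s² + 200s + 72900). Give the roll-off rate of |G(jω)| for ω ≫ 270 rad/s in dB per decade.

-40 dB/decade

With 0 zeros and 2 poles, the high-frequency asymptotic slope is 20 × (0 − 2) = -40 dB/decade.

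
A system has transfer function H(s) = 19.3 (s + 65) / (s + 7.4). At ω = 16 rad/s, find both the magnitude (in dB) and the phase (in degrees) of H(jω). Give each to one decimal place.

|H| = 37.3 dB, ∠H = -51.4°

|j16 + 65| = √(16² + 65²) = 66.94
|j16 + 7.4| = √(16² + 7.4²) = 17.63
|H(j16)| = 19.3 × 66.94 / 17.63 = 73.288
20 log₁₀(73.288) = 37.30 dB
∠(j16 + 65) = arctan(16/65) = 13.83°
∠(j16 + 7.4) = arctan(16/7.4) = 65.18°
∠H(j16) = 13.83° − 65.18° = -51.35°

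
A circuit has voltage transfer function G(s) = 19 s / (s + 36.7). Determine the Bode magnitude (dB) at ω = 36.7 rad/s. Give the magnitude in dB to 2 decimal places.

22.56 dB

|j36.7| = 36.7
|j36.7 + 36.7| = √(36.7² + 36.7²) = 51.9
|G(j36.7)| = 19 × 36.7 / 51.9 = 13.435
20 log₁₀(13.435) = 22.565 dB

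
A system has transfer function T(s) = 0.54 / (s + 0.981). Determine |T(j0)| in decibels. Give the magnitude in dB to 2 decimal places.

-5.19 dB

T(0) = 0.54 / 0.981 = 0.55046
20 log₁₀(0.55046) = -5.186 dB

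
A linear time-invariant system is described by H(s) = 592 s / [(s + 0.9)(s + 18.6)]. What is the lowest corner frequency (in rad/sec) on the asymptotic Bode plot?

Break frequencies occur at each pole and zero magnitude: 0.9 rad/sec, 18.6 rad/sec.
The lowest is 0.9 rad/sec.

0.9 rad/sec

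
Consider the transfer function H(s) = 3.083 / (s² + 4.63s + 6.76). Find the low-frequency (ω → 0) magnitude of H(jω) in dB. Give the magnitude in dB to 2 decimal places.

-6.82 dB

H(0) = 3.083 / 6.76 = 0.45607
20 log₁₀(0.45607) = -6.819 dB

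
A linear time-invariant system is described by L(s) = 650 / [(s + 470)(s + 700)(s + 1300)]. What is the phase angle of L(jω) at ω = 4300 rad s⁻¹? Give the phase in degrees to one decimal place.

-237.7°

∠(j4300 + 470) = arctan(4300/470) = 83.76°
∠(j4300 + 700) = arctan(4300/700) = 80.75°
∠(j4300 + 1300) = arctan(4300/1300) = 73.18°
∠L(j4300) = − (83.76° + 80.75° + 73.18°) = -237.69°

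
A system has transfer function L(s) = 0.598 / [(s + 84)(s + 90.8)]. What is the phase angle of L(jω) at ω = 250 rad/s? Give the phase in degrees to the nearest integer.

-141 deg

∠(j250 + 84) = arctan(250/84) = 71.43°
∠(j250 + 90.8) = arctan(250/90.8) = 70.04°
∠L(j250) = − (71.43° + 70.04°) = -141.47°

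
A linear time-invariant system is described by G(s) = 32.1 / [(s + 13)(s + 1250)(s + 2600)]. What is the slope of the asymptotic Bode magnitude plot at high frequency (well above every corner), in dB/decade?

-60 dB/decade

With 0 zeros and 3 poles, the high-frequency asymptotic slope is 20 × (0 − 3) = -60 dB/decade.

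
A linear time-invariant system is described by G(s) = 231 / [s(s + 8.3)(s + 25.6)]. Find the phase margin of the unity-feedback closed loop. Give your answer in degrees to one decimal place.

80.2°

Gain crossover: |G(jω)| = 1 at ω ≈ 1.08 rad/sec.
∠G(j1.08) = −90° − arctan(1.08/8.3) − arctan(1.08/25.6) ≈ -99.80°
PM = 180° + (-99.80°) = 80.20°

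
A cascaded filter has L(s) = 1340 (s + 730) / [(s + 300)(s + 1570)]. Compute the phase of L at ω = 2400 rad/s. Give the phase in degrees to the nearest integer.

∠(j2400 + 730) = arctan(2400/730) = 73.08°
∠(j2400 + 300) = arctan(2400/300) = 82.87°
∠(j2400 + 1570) = arctan(2400/1570) = 56.81°
∠L(j2400) = 73.08° − (82.87° + 56.81°) = -66.60°

-67°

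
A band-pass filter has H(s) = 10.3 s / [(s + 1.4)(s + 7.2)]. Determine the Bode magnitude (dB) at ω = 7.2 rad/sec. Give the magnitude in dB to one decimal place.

-0.1 dB

|j7.2| = 7.2
|j7.2 + 1.4| = √(7.2² + 1.4²) = 7.335
|j7.2 + 7.2| = √(7.2² + 7.2²) = 10.18
|H(j7.2)| = 10.3 × 7.2 / (7.335 × 10.18) = 0.99296
20 log₁₀(0.99296) = -0.06 dB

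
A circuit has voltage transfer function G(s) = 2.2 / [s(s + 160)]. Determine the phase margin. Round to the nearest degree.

90°

Gain crossover: |G(jω)| = 1 at ω ≈ 0.0137 rad/sec.
∠G(j0.0137) = −90° − arctan(0.0137/160) ≈ -90.00°
PM = 180° + (-90.00°) = 90.00°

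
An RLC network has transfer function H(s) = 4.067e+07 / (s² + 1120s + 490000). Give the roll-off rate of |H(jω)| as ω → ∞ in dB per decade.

With 0 zeros and 2 poles, the high-frequency asymptotic slope is 20 × (0 − 2) = -40 dB/decade.

-40 dB/decade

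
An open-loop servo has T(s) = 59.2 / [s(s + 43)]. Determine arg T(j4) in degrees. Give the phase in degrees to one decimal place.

-95.3 deg

∠(j4 + 43) = arctan(4/43) = 5.31°
∠(j4) = 90.00°
∠T(j4) = − (5.31° + 90.00°) = -95.31°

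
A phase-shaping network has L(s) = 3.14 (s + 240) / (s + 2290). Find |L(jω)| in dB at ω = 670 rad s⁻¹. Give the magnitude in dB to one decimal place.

|j670 + 240| = √(670² + 240²) = 711.7
|j670 + 2290| = √(670² + 2290²) = 2386
|L(j670)| = 3.14 × 711.7 / 2386 = 0.93659
20 log₁₀(0.93659) = -0.57 dB

-0.6 dB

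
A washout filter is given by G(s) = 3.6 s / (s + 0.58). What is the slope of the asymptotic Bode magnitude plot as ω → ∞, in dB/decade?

With 1 zero and 1 pole, the high-frequency asymptotic slope is 20 × (1 − 1) = 0 dB/decade.

0 dB/decade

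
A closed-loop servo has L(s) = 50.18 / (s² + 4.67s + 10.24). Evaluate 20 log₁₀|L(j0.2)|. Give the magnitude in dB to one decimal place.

13.8 dB

|(j0.2)² + 4.67(j0.2) + 10.24| = |10.2 + j0.934| = 10.24
|L(j0.2)| = 50.18 / 10.24 = 4.8991
20 log₁₀(4.8991) = 13.80 dB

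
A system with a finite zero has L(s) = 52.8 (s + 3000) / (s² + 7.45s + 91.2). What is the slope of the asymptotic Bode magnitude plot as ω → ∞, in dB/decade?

With 1 zero and 2 poles, the high-frequency asymptotic slope is 20 × (1 − 2) = -20 dB/decade.

-20 dB/decade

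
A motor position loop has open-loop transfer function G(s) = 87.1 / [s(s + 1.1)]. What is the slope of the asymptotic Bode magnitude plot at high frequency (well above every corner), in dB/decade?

With 0 zeros and 2 poles, the high-frequency asymptotic slope is 20 × (0 − 2) = -40 dB/decade.

-40 dB/decade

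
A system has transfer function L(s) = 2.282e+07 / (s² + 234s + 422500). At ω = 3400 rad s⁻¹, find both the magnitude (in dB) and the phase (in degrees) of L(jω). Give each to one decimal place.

|(j3400)² + 234(j3400) + 422500| = |-1.1138e+07 + j7.956e+05| = 1.117e+07
|L(j3400)| = 2.282e+07 / 1.117e+07 = 2.0437
20 log₁₀(2.0437) = 6.21 dB
∠[(j3400)² + 234(j3400) + 422500] = ∠[-1.1138e+07 + j7.956e+05] = 175.91°
∠L(j3400) = −175.91° = -175.91°

|L| = 6.2 dB, ∠L = -175.9°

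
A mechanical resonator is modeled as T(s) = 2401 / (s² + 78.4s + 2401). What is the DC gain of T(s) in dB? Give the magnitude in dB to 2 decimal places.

0.00 dB

T(0) = 2401 / 2401 = 1
20 log₁₀(1) = 0.000 dB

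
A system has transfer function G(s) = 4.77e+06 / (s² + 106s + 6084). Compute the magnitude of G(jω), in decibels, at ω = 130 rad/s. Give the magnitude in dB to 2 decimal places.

|(j130)² + 106(j130) + 6084| = |-10816 + j13780| = 1.752e+04
|G(j130)| = 4.77e+06 / 1.752e+04 = 272.29
20 log₁₀(272.29) = 48.701 dB

48.70 dB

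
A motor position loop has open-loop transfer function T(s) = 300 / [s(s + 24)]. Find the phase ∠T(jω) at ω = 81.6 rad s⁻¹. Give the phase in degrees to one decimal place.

-163.6 deg

∠(j81.6 + 24) = arctan(81.6/24) = 73.61°
∠(j81.6) = 90.00°
∠T(j81.6) = − (73.61° + 90.00°) = -163.61°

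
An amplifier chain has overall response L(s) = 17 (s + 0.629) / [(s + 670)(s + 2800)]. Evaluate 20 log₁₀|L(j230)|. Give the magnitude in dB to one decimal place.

-54.1 dB

|j230 + 0.629| = √(230² + 0.629²) = 230
|j230 + 670| = √(230² + 670²) = 708.4
|j230 + 2800| = √(230² + 2800²) = 2809
|L(j230)| = 17 × 230 / (708.4 × 2809) = 0.0019647
20 log₁₀(0.0019647) = -54.13 dB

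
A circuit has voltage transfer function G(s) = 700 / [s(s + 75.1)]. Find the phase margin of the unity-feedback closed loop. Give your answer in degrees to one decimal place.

83.0°

Gain crossover: |G(jω)| = 1 at ω ≈ 9.25 rad s⁻¹.
∠G(j9.25) = −90° − arctan(9.25/75.1) ≈ -97.02°
PM = 180° + (-97.02°) = 82.98°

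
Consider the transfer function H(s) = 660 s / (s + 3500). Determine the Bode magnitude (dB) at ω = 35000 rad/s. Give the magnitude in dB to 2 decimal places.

56.35 dB

|j35000| = 3.5e+04
|j35000 + 3500| = √(35000² + 3500²) = 3.517e+04
|H(j35000)| = 660 × 3.5e+04 / 3.517e+04 = 656.72
20 log₁₀(656.72) = 56.348 dB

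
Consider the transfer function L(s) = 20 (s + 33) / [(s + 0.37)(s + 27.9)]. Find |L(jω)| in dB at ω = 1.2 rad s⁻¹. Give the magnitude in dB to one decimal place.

25.5 dB

|j1.2 + 33| = √(1.2² + 33²) = 33.02
|j1.2 + 0.37| = √(1.2² + 0.37²) = 1.256
|j1.2 + 27.9| = √(1.2² + 27.9²) = 27.93
|L(j1.2)| = 20 × 33.02 / (1.256 × 27.93) = 18.833
20 log₁₀(18.833) = 25.50 dB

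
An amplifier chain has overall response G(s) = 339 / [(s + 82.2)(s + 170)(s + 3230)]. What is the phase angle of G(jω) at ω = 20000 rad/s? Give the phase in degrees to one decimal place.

∠(j20000 + 82.2) = arctan(20000/82.2) = 89.76°
∠(j20000 + 170) = arctan(20000/170) = 89.51°
∠(j20000 + 3230) = arctan(20000/3230) = 80.83°
∠G(j20000) = − (89.76° + 89.51° + 80.83°) = -260.10°

-260.1 deg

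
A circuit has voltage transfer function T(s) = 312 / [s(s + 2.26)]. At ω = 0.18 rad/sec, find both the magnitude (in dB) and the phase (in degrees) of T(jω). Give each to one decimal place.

|T| = 57.7 dB, ∠T = -94.6°

|j0.18 + 2.26| = √(0.18² + 2.26²) = 2.267
|j0.18| = 0.18
|T(j0.18)| = 312 / (2.267 × 0.18) = 764.54
20 log₁₀(764.54) = 57.67 dB
∠(j0.18 + 2.26) = arctan(0.18/2.26) = 4.55°
∠(j0.18) = 90.00°
∠T(j0.18) = − (4.55° + 90.00°) = -94.55°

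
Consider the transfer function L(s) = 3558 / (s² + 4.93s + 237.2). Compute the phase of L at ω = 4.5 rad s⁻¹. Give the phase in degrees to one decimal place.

-5.8°

∠[(j4.5)² + 4.93(j4.5) + 237.2] = ∠[216.95 + j22.185] = 5.84°
∠L(j4.5) = −5.84° = -5.84°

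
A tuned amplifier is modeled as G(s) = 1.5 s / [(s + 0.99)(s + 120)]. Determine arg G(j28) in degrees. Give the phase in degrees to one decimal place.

-11.1°

∠(j28) = 90.00°
∠(j28 + 0.99) = arctan(28/0.99) = 87.98°
∠(j28 + 120) = arctan(28/120) = 13.13°
∠G(j28) = 90.00° − (87.98° + 13.13°) = -11.11°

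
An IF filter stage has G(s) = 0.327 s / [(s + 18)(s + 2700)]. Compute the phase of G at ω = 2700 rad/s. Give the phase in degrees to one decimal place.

∠(j2700) = 90.00°
∠(j2700 + 18) = arctan(2700/18) = 89.62°
∠(j2700 + 2700) = arctan(2700/2700) = 45.00°
∠G(j2700) = 90.00° − (89.62° + 45.00°) = -44.62°

-44.6 deg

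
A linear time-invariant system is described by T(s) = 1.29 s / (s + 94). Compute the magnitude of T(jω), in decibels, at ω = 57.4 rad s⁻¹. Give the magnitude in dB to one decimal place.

|j57.4| = 57.4
|j57.4 + 94| = √(57.4² + 94²) = 110.1
|T(j57.4)| = 1.29 × 57.4 / 110.1 = 0.67229
20 log₁₀(0.67229) = -3.45 dB

-3.4 dB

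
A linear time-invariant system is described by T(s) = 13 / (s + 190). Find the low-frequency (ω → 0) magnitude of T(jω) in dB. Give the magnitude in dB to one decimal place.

-23.3 dB

T(0) = 13 / 190 = 0.068421
20 log₁₀(0.068421) = -23.30 dB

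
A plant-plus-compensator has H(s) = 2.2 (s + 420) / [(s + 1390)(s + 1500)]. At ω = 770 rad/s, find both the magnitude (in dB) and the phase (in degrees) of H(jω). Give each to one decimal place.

|j770 + 420| = √(770² + 420²) = 877.1
|j770 + 1390| = √(770² + 1390²) = 1589
|j770 + 1500| = √(770² + 1500²) = 1686
|H(j770)| = 2.2 × 877.1 / (1589 × 1686) = 0.00072021
20 log₁₀(0.00072021) = -62.85 dB
∠(j770 + 420) = arctan(770/420) = 61.39°
∠(j770 + 1390) = arctan(770/1390) = 28.98°
∠(j770 + 1500) = arctan(770/1500) = 27.17°
∠H(j770) = 61.39° − (28.98° + 27.17°) = 5.23°

|H| = -62.9 dB, ∠H = 5.2°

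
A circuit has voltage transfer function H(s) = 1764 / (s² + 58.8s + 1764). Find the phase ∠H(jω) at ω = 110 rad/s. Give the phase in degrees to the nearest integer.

∠[(j110)² + 58.8(j110) + 1764] = ∠[-10336 + j6468] = 147.96°
∠H(j110) = −147.96° = -147.96°

-148 deg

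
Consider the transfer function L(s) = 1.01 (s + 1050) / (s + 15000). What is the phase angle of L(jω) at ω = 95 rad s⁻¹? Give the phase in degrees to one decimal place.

∠(j95 + 1050) = arctan(95/1050) = 5.17°
∠(j95 + 15000) = arctan(95/15000) = 0.36°
∠L(j95) = 5.17° − 0.36° = 4.81°

4.8 deg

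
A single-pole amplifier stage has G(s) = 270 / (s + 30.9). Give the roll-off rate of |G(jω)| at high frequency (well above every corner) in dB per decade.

With 0 zeros and 1 pole, the high-frequency asymptotic slope is 20 × (0 − 1) = -20 dB/decade.

-20 dB/decade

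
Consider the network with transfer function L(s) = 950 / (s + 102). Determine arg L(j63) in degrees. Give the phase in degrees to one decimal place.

∠(j63 + 102) = arctan(63/102) = 31.70°
∠L(j63) = −31.70° = -31.70°

-31.7°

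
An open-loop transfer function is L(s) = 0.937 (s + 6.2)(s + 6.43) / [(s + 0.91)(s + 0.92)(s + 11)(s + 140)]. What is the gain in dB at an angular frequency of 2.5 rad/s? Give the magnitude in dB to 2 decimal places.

-48.27 dB

|j2.5 + 6.2| = √(2.5² + 6.2²) = 6.685
|j2.5 + 6.43| = √(2.5² + 6.43²) = 6.899
|j2.5 + 0.91| = √(2.5² + 0.91²) = 2.66
|j2.5 + 0.92| = √(2.5² + 0.92²) = 2.664
|j2.5 + 11| = √(2.5² + 11²) = 11.28
|j2.5 + 140| = √(2.5² + 140²) = 140
|L(j2.5)| = 0.937 × 6.685 × 6.899 / (2.66 × 2.664 × 11.28 × 140) = 0.0038603
20 log₁₀(0.0038603) = -48.268 dB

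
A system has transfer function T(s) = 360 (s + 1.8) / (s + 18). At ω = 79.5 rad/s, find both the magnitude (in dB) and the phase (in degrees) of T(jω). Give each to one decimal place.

|j79.5 + 1.8| = √(79.5² + 1.8²) = 79.52
|j79.5 + 18| = √(79.5² + 18²) = 81.51
|T(j79.5)| = 360 × 79.52 / 81.51 = 351.2
20 log₁₀(351.2) = 50.91 dB
∠(j79.5 + 1.8) = arctan(79.5/1.8) = 88.70°
∠(j79.5 + 18) = arctan(79.5/18) = 77.24°
∠T(j79.5) = 88.70° − 77.24° = 11.46°

|T| = 50.9 dB, ∠T = 11.5 deg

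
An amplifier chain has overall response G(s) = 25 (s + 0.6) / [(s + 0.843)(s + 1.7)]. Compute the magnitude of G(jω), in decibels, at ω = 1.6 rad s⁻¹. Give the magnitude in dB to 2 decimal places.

20.10 dB

|j1.6 + 0.6| = √(1.6² + 0.6²) = 1.709
|j1.6 + 0.843| = √(1.6² + 0.843²) = 1.808
|j1.6 + 1.7| = √(1.6² + 1.7²) = 2.335
|G(j1.6)| = 25 × 1.709 / (1.808 × 2.335) = 10.119
20 log₁₀(10.119) = 20.102 dB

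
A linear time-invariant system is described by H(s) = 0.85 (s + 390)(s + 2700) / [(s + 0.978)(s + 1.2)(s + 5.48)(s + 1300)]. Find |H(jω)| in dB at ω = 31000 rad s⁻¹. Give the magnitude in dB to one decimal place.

|j31000 + 390| = √(31000² + 390²) = 3.1e+04
|j31000 + 2700| = √(31000² + 2700²) = 3.112e+04
|j31000 + 0.978| = √(31000² + 0.978²) = 3.1e+04
|j31000 + 1.2| = √(31000² + 1.2²) = 3.1e+04
|j31000 + 5.48| = √(31000² + 5.48²) = 3.1e+04
|j31000 + 1300| = √(31000² + 1300²) = 3.103e+04
|H(j31000)| = 0.85 × 3.1e+04 × 3.112e+04 / (3.1e+04 × 3.1e+04 × 3.1e+04 × 3.103e+04) = 8.8713e-10
20 log₁₀(8.8713e-10) = -181.04 dB

-181.0 dB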